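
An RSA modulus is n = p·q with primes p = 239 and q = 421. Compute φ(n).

φ(239) = 239 − 1 = 238.
φ(421) = 421 − 1 = 420.
φ(100619) = 238 × 420 = 99960.

99960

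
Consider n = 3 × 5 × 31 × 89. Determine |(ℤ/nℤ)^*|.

φ(41385) = 41385 · (1 − 1/3) · (1 − 1/5) · (1 − 1/31) · (1 − 1/89)
       = 41385 · 21120/41385 = 21120.

21120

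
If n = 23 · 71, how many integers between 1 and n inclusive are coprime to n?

φ(23) = 23 − 1 = 22.
φ(71) = 71 − 1 = 70.
Multiply: 22 · 70 = 1540.

1540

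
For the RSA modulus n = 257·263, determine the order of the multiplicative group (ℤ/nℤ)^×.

67072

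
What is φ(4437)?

4437 = 3^2 · 17 · 29.
φ(4437) = 4437 · (1 − 1/3) · (1 − 1/17) · (1 − 1/29)
       = 4437 · 896/1479 = 2688.

2688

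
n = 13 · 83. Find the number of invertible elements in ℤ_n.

φ(1079) = 1079 · (1 − 1/13) · (1 − 1/83)
       = 1079 · 984/1079 = 984.

984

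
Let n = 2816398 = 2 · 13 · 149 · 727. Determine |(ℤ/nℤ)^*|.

φ(2) = 2 − 1 = 1.
φ(13) = 13 − 1 = 12.
φ(149) = 149 − 1 = 148.
φ(727) = 727 − 1 = 726.
φ(2816398) = 1 × 12 × 148 × 726 = 1289376.

1289376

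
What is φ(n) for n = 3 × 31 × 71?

4200

φ(3) = 3 − 1 = 2.
φ(31) = 31 − 1 = 30.
φ(71) = 71 − 1 = 70.
Since φ is multiplicative, φ(6603) = 2 · 30 · 70 = 4200.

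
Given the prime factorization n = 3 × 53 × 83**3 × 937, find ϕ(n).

φ(3) = 3 − 1 = 2.
φ(53) = 53 − 1 = 52.
φ(83^3) = 83^3 − 83^2 = 571787 − 6889 = 564898.
φ(937) = 937 − 1 = 936.
φ(85186542621) = 2 × 52 × 564898 × 936 = 54989430912.

54989430912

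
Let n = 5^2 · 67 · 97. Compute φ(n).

126720

φ(162475) = 162475 · (1 − 1/5) · (1 − 1/67) · (1 − 1/97)
       = 162475 · 25344/32495 = 126720.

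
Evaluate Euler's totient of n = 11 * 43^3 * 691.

535840200

φ(11) = 11 − 1 = 10.
φ(43^3) = 43^3 − 43^2 = 79507 − 1849 = 77658.
φ(691) = 691 − 1 = 690.
Multiply: 10 · 77658 · 690 = 535840200.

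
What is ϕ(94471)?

Factor 94471: 94471 = 13^3 × 43.
φ(94471) = 94471 · (1 − 1/13) · (1 − 1/43)
       = 94471 · 504/559 = 85176.

85176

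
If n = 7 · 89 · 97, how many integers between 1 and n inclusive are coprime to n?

φ(60431) = 60431 · (1 − 1/7) · (1 − 1/89) · (1 − 1/97)
       = 60431 · 50688/60431 = 50688.

50688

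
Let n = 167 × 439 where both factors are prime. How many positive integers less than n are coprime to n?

72708

φ(73313) = 73313 · (1 − 1/167) · (1 − 1/439)
       = 73313 · 72708/73313 = 72708.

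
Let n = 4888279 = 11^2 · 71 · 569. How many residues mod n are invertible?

φ(4888279) = 4888279 · (1 − 1/11) · (1 − 1/71) · (1 − 1/569)
       = 4888279 · 397600/444389 = 4373600.

4373600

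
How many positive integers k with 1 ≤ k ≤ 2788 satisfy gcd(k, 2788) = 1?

Prime factorization: 2788 = 2^2 * 17 * 41.
φ(2^2) = 2^2 − 2^1 = 4 − 2 = 2.
φ(17) = 17 − 1 = 16.
φ(41) = 41 − 1 = 40.
Since φ is multiplicative, φ(2788) = 2 · 16 · 40 = 1280.

1280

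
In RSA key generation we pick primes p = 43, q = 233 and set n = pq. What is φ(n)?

φ(pq) = (p−1)(q−1) = 42 · 232 = 9744.

9744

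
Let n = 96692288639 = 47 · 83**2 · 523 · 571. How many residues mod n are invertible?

93152633040

φ(96692288639) = 96692288639 · (1 − 1/47) · (1 − 1/83) · (1 − 1/523) · (1 − 1/571)
       = 96692288639 · 1122320880/1164967333 = 93152633040.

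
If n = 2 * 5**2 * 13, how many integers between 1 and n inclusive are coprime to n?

φ(650) = 650 · (1 − 1/2) · (1 − 1/5) · (1 − 1/13)
       = 650 · 48/130 = 240.

240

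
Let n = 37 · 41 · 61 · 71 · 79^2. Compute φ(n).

37267776000

φ(41004162607) = 41004162607 · (1 − 1/37) · (1 − 1/41) · (1 − 1/61) · (1 − 1/71) · (1 − 1/79)
       = 41004162607 · 471744000/519040033 = 37267776000.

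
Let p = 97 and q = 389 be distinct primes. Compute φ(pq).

φ(n) = (p − 1)(q − 1) = (97−1)(389−1) = 96·388 = 37248.

37248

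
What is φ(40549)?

36960

40549 = 23 * 41 * 43.
φ(40549) = 40549 · (1 − 1/23) · (1 − 1/41) · (1 − 1/43)
       = 40549 · 36960/40549 = 36960.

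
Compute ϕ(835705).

Prime factorization: 835705 = 5 * 13^2 * 23 * 43.
φ(835705) = 835705 · (1 − 1/5) · (1 − 1/13) · (1 − 1/23) · (1 − 1/43)
       = 835705 · 44352/64285 = 576576.

576576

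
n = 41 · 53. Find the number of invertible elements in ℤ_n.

φ(41) = 41 − 1 = 40.
φ(53) = 53 − 1 = 52.
φ(2173) = 40 × 52 = 2080.

2080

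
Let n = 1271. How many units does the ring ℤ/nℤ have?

Factor 1271: 1271 = 31 · 41.
φ(1271) = 1271 · (1 − 1/31) · (1 − 1/41)
       = 1271 · 1200/1271 = 1200.

1200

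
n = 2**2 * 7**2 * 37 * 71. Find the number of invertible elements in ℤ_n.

φ(2^2) = 2^2 − 2^1 = 4 − 2 = 2.
φ(7^2) = 7^2 − 7^1 = 49 − 7 = 42.
φ(37) = 37 − 1 = 36.
φ(71) = 71 − 1 = 70.
φ(514892) = 2 × 42 × 36 × 70 = 211680.

211680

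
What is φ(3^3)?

φ(3^3) = 3^2·(3−1) = 9·2 = 18.

18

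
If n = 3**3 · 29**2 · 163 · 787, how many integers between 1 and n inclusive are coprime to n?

1861084512

φ(2912876667) = 2912876667 · (1 − 1/3) · (1 − 1/29) · (1 − 1/163) · (1 − 1/787)
       = 2912876667 · 7130592/11160447 = 1861084512.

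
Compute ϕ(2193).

1344

Prime factorization: 2193 = 3 · 17 · 43.
φ(3) = 3 − 1 = 2.
φ(17) = 17 − 1 = 16.
φ(43) = 43 − 1 = 42.
Since φ is multiplicative, φ(2193) = 2 · 16 · 42 = 1344.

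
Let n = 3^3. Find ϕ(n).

φ(3^3) = 3^3 − 3^2 = 27 − 9 = 18.

18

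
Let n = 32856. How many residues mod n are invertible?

10656

Prime factorization: 32856 = 2^3 · 3 · 37^2.
φ(32856) = 32856 · (1 − 1/2) · (1 − 1/3) · (1 − 1/37)
       = 32856 · 72/222 = 10656.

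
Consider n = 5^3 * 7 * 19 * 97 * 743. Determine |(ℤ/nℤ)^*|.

φ(5^3) = 5^3 − 5^2 = 125 − 25 = 100.
φ(7) = 7 − 1 = 6.
φ(19) = 19 − 1 = 18.
φ(97) = 97 − 1 = 96.
φ(743) = 743 − 1 = 742.
Multiply: 100 · 6 · 18 · 96 · 742 = 769305600.

769305600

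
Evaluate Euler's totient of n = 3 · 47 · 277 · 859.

φ(3) = 3 − 1 = 2.
φ(47) = 47 − 1 = 46.
φ(277) = 277 − 1 = 276.
φ(859) = 859 − 1 = 858.
Since φ is multiplicative, φ(33549963) = 2 · 46 · 276 · 858 = 21786336.

21786336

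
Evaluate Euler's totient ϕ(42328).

17280

Prime factorization: 42328 = 2**3 * 11 * 13 * 37.
φ(2^3) = 2^3 − 2^2 = 8 − 4 = 4.
φ(11) = 11 − 1 = 10.
φ(13) = 13 − 1 = 12.
φ(37) = 37 − 1 = 36.
φ(42328) = 4 × 10 × 12 × 36 = 17280.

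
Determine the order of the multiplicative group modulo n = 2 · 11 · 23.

220

φ(2) = 2 − 1 = 1.
φ(11) = 11 − 1 = 10.
φ(23) = 23 − 1 = 22.
φ(506) = 1 × 10 × 22 = 220.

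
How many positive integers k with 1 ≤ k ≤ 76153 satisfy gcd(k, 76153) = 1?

76153 = 7 * 11 * 23 * 43.
φ(76153) = 76153 · (1 − 1/7) · (1 − 1/11) · (1 − 1/23) · (1 − 1/43)
       = 76153 · 55440/76153 = 55440.

55440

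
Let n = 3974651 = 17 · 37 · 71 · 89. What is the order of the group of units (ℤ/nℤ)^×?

3548160

φ(3974651) = 3974651 · (1 − 1/17) · (1 − 1/37) · (1 − 1/71) · (1 − 1/89)
       = 3974651 · 3548160/3974651 = 3548160.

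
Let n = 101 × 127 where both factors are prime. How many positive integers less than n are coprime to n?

φ(pq) = (p−1)(q−1) = 100 · 126 = 12600.

12600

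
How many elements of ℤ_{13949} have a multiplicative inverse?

First factor: 13949 = 13 * 29 * 37.
φ(13949) = 13949 · (1 − 1/13) · (1 − 1/29) · (1 − 1/37)
       = 13949 · 12096/13949 = 12096.

12096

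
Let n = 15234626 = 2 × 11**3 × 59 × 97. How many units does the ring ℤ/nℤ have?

φ(2) = 2 − 1 = 1.
φ(11^3) = 11^2·(11−1) = 121·10 = 1210.
φ(59) = 59 − 1 = 58.
φ(97) = 97 − 1 = 96.
Since φ is multiplicative, φ(15234626) = 1 · 1210 · 58 · 96 = 6737280.

6737280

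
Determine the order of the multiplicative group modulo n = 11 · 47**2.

21620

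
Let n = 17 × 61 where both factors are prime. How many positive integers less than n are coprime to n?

960

φ(pq) = (p−1)(q−1) = 16 · 60 = 960.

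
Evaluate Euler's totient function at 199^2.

φ(39601) = 39601 · (1 − 1/199)
       = 39601 · 198/199 = 39402.

39402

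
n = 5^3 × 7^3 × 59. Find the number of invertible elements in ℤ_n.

1705200

φ(5^3) = 5^2·(5−1) = 25·4 = 100.
φ(7^3) = 7^3 − 7^2 = 343 − 49 = 294.
φ(59) = 59 − 1 = 58.
Multiply: 100 · 294 · 58 = 1705200.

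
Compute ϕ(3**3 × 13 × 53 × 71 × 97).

75479040

φ(3^3) = 3^3 − 3^2 = 27 − 9 = 18.
φ(13) = 13 − 1 = 12.
φ(53) = 53 − 1 = 52.
φ(71) = 71 − 1 = 70.
φ(97) = 97 − 1 = 96.
Multiply: 18 · 12 · 52 · 70 · 96 = 75479040.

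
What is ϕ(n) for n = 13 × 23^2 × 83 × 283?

140408928

φ(161533853) = 161533853 · (1 − 1/13) · (1 − 1/23) · (1 − 1/83) · (1 − 1/283)
       = 161533853 · 6104736/7023211 = 140408928.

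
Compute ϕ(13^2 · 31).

4680

φ(13^2) = 13^2 − 13^1 = 169 − 13 = 156.
φ(31) = 31 − 1 = 30.
Multiply: 156 · 30 = 4680.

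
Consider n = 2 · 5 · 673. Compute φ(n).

2688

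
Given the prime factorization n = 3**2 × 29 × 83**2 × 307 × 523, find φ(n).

182638846656

φ(3^2) = 3^2 − 3^1 = 9 − 3 = 6.
φ(29) = 29 − 1 = 28.
φ(83^2) = 83^2 − 83^1 = 6889 − 83 = 6806.
φ(307) = 307 − 1 = 306.
φ(523) = 523 − 1 = 522.
Multiply: 6 · 28 · 6806 · 306 · 522 = 182638846656.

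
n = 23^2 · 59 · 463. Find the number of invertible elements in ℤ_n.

13558776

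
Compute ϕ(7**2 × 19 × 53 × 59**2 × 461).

61881805440

φ(7^2) = 7^1·(7−1) = 7·6 = 42.
φ(19) = 19 − 1 = 18.
φ(53) = 53 − 1 = 52.
φ(59^2) = 59^2 − 59^1 = 3481 − 59 = 3422.
φ(461) = 461 − 1 = 460.
Multiply: 42 · 18 · 52 · 3422 · 460 = 61881805440.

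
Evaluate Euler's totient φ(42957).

27216

Factor 42957: 42957 = 3^3 * 37 * 43.
φ(42957) = 42957 · (1 − 1/3) · (1 − 1/37) · (1 − 1/43)
       = 42957 · 3024/4773 = 27216.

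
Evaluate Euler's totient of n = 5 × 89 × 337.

φ(149965) = 149965 · (1 − 1/5) · (1 − 1/89) · (1 − 1/337)
       = 149965 · 118272/149965 = 118272.

118272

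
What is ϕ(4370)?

1584

4370 = 2 · 5 · 19 · 23.
φ(4370) = 4370 · (1 − 1/2) · (1 − 1/5) · (1 − 1/19) · (1 − 1/23)
       = 4370 · 1584/4370 = 1584.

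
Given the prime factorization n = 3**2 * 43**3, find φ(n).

φ(3^2) = 3^1·(3−1) = 3·2 = 6.
φ(43^3) = 43^2·(43−1) = 1849·42 = 77658.
φ(715563) = 6 × 77658 = 465948.

465948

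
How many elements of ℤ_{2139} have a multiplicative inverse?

Factor 2139: 2139 = 3 · 23 · 31.
φ(3) = 3 − 1 = 2.
φ(23) = 23 − 1 = 22.
φ(31) = 31 − 1 = 30.
Since φ is multiplicative, φ(2139) = 2 · 22 · 30 = 1320.

1320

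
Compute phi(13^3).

2028

φ(2197) = 2197 · (1 − 1/13)
       = 2197 · 12/13 = 2028.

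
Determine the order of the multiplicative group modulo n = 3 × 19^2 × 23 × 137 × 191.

φ(651793803) = 651793803 · (1 − 1/3) · (1 − 1/19) · (1 − 1/23) · (1 − 1/137) · (1 − 1/191)
       = 651793803 · 20465280/34304937 = 388840320.

388840320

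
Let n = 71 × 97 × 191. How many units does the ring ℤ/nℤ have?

1276800

φ(71) = 71 − 1 = 70.
φ(97) = 97 − 1 = 96.
φ(191) = 191 − 1 = 190.
φ(1315417) = 70 × 96 × 190 = 1276800.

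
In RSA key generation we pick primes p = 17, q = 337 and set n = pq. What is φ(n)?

5376

φ(n) = (p − 1)(q − 1) = (17−1)(337−1) = 16·336 = 5376.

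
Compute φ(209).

First factor: 209 = 11 × 19.
φ(11) = 11 − 1 = 10.
φ(19) = 19 − 1 = 18.
Since φ is multiplicative, φ(209) = 10 · 18 = 180.

180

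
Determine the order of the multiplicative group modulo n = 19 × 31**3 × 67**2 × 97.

220296257280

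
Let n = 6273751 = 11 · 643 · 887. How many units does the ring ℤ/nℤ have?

5688120

φ(11) = 11 − 1 = 10.
φ(643) = 643 − 1 = 642.
φ(887) = 887 − 1 = 886.
Since φ is multiplicative, φ(6273751) = 10 · 642 · 886 = 5688120.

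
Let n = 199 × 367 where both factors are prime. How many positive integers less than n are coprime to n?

φ(73033) = 73033 · (1 − 1/199) · (1 − 1/367)
       = 73033 · 72468/73033 = 72468.

72468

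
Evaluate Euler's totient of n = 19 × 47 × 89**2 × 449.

2905233408

φ(3175980397) = 3175980397 · (1 − 1/19) · (1 − 1/47) · (1 − 1/89) · (1 − 1/449)
       = 3175980397 · 32643072/35685173 = 2905233408.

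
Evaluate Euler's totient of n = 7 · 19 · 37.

φ(7) = 7 − 1 = 6.
φ(19) = 19 − 1 = 18.
φ(37) = 37 − 1 = 36.
φ(4921) = 6 × 18 × 36 = 3888.

3888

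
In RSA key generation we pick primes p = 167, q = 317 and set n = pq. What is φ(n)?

52456

φ(pq) = (p−1)(q−1) = 166 · 316 = 52456.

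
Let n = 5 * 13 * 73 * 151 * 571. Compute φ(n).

φ(5) = 5 − 1 = 4.
φ(13) = 13 − 1 = 12.
φ(73) = 73 − 1 = 72.
φ(151) = 151 − 1 = 150.
φ(571) = 571 − 1 = 570.
Since φ is multiplicative, φ(409118645) = 4 · 12 · 72 · 150 · 570 = 295488000.

295488000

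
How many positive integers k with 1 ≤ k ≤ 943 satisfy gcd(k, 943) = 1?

943 = 23 × 41.
φ(943) = 943 · (1 − 1/23) · (1 − 1/41)
       = 943 · 880/943 = 880.

880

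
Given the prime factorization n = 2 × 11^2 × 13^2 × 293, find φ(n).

5010720

φ(2) = 2 − 1 = 1.
φ(11^2) = 11^1·(11−1) = 11·10 = 110.
φ(13^2) = 13^2 − 13^1 = 169 − 13 = 156.
φ(293) = 293 − 1 = 292.
Since φ is multiplicative, φ(11983114) = 1 · 110 · 156 · 292 = 5010720.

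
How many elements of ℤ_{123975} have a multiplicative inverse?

60480

123975 = 3^2 · 5^2 · 19 · 29.
φ(3^2) = 3^1·(3−1) = 3·2 = 6.
φ(5^2) = 5^1·(5−1) = 5·4 = 20.
φ(19) = 19 − 1 = 18.
φ(29) = 29 − 1 = 28.
φ(123975) = 6 × 20 × 18 × 28 = 60480.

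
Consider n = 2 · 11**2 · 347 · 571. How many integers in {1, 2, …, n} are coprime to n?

φ(47949154) = 47949154 · (1 − 1/2) · (1 − 1/11) · (1 − 1/347) · (1 − 1/571)
       = 47949154 · 1972200/4359014 = 21694200.

21694200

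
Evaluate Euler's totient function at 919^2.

843642

φ(919^2) = 919^1·(919−1) = 919·918 = 843642.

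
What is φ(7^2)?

φ(49) = 49 · (1 − 1/7)
       = 49 · 6/7 = 42.

42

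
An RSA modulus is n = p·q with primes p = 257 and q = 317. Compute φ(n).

For distinct primes, φ(pq) = (p−1)(q−1) = 256 × 316 = 80896.

80896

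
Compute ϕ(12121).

10560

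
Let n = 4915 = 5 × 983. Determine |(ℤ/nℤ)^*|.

φ(5) = 5 − 1 = 4.
φ(983) = 983 − 1 = 982.
φ(4915) = 4 × 982 = 3928.

3928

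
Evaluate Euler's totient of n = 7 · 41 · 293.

φ(7) = 7 − 1 = 6.
φ(41) = 41 − 1 = 40.
φ(293) = 293 − 1 = 292.
Since φ is multiplicative, φ(84091) = 6 · 40 · 292 = 70080.

70080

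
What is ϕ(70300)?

25920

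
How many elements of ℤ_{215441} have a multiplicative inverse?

Factor 215441: 215441 = 17 * 19 * 23 * 29.
φ(17) = 17 − 1 = 16.
φ(19) = 19 − 1 = 18.
φ(23) = 23 − 1 = 22.
φ(29) = 29 − 1 = 28.
Multiply: 16 · 18 · 22 · 28 = 177408.

177408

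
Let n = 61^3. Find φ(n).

223260

φ(226981) = 226981 · (1 − 1/61)
       = 226981 · 60/61 = 223260.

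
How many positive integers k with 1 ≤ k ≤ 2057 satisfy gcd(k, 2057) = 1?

Factor 2057: 2057 = 11^2 × 17.
φ(2057) = 2057 · (1 − 1/11) · (1 − 1/17)
       = 2057 · 160/187 = 1760.

1760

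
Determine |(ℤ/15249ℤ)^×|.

First factor: 15249 = 3 × 13 × 17 × 23.
φ(3) = 3 − 1 = 2.
φ(13) = 13 − 1 = 12.
φ(17) = 17 − 1 = 16.
φ(23) = 23 − 1 = 22.
Multiply: 2 · 12 · 16 · 22 = 8448.

8448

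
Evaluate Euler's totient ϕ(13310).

4840

Prime factorization: 13310 = 2 * 5 * 11^3.
φ(13310) = 13310 · (1 − 1/2) · (1 − 1/5) · (1 − 1/11)
       = 13310 · 40/110 = 4840.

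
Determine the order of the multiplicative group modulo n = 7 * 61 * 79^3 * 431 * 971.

73095640488000

φ(88106033308153) = 88106033308153 · (1 − 1/7) · (1 − 1/61) · (1 − 1/79) · (1 − 1/431) · (1 − 1/971)
       = 88106033308153 · 11712168000/14117294233 = 73095640488000.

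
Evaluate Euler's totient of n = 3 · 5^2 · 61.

2400

φ(4575) = 4575 · (1 − 1/3) · (1 − 1/5) · (1 − 1/61)
       = 4575 · 480/915 = 2400.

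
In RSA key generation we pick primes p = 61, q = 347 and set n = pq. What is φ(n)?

φ(61) = 61 − 1 = 60.
φ(347) = 347 − 1 = 346.
φ(21167) = 60 × 346 = 20760.

20760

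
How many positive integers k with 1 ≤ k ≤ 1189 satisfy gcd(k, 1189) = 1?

First factor: 1189 = 29 · 41.
φ(1189) = 1189 · (1 − 1/29) · (1 − 1/41)
       = 1189 · 1120/1189 = 1120.

1120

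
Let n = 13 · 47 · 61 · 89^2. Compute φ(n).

259395840

φ(13) = 13 − 1 = 12.
φ(47) = 47 − 1 = 46.
φ(61) = 61 − 1 = 60.
φ(89^2) = 89^1·(89−1) = 89·88 = 7832.
Multiply: 12 · 46 · 60 · 7832 = 259395840.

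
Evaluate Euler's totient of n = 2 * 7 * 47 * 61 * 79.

1291680

φ(2) = 2 − 1 = 1.
φ(7) = 7 − 1 = 6.
φ(47) = 47 − 1 = 46.
φ(61) = 61 − 1 = 60.
φ(79) = 79 − 1 = 78.
φ(3170902) = 1 × 6 × 46 × 60 × 78 = 1291680.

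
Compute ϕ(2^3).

φ(8) = 8 · (1 − 1/2)
       = 8 · 1/2 = 4.

4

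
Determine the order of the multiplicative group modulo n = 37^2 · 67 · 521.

φ(37^2) = 37^2 − 37^1 = 1369 − 37 = 1332.
φ(67) = 67 − 1 = 66.
φ(521) = 521 − 1 = 520.
Multiply: 1332 · 66 · 520 = 45714240.

45714240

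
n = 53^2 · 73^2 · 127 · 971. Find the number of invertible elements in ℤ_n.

1770422209920

φ(53^2) = 53^2 − 53^1 = 2809 − 53 = 2756.
φ(73^2) = 73^1·(73−1) = 73·72 = 5256.
φ(127) = 127 − 1 = 126.
φ(971) = 971 − 1 = 970.
Multiply: 2756 · 5256 · 126 · 970 = 1770422209920.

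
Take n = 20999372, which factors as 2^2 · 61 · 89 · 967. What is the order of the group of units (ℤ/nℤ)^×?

10200960

φ(2^2) = 2^1·(2−1) = 2·1 = 2.
φ(61) = 61 − 1 = 60.
φ(89) = 89 − 1 = 88.
φ(967) = 967 − 1 = 966.
Multiply: 2 · 60 · 88 · 966 = 10200960.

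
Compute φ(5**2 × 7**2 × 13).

10080

φ(15925) = 15925 · (1 − 1/5) · (1 − 1/7) · (1 − 1/13)
       = 15925 · 288/455 = 10080.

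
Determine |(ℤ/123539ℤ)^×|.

104832

Prime factorization: 123539 = 13**2 * 17 * 43.
φ(123539) = 123539 · (1 − 1/13) · (1 − 1/17) · (1 − 1/43)
       = 123539 · 8064/9503 = 104832.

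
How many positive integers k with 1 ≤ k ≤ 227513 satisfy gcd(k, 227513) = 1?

Prime factorization: 227513 = 11 * 13 * 37 * 43.
φ(11) = 11 − 1 = 10.
φ(13) = 13 − 1 = 12.
φ(37) = 37 − 1 = 36.
φ(43) = 43 − 1 = 42.
Multiply: 10 · 12 · 36 · 42 = 181440.

181440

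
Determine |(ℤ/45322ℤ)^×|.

20160

Factor 45322: 45322 = 2 × 17 × 31 × 43.
φ(2) = 2 − 1 = 1.
φ(17) = 17 − 1 = 16.
φ(31) = 31 − 1 = 30.
φ(43) = 43 − 1 = 42.
φ(45322) = 1 × 16 × 30 × 42 = 20160.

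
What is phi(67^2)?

4422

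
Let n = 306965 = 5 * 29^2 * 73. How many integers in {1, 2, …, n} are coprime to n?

φ(306965) = 306965 · (1 − 1/5) · (1 − 1/29) · (1 − 1/73)
       = 306965 · 8064/10585 = 233856.

233856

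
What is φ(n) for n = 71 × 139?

φ(9869) = 9869 · (1 − 1/71) · (1 − 1/139)
       = 9869 · 9660/9869 = 9660.

9660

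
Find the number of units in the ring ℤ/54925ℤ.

40560

First factor: 54925 = 5^2 · 13^3.
φ(54925) = 54925 · (1 − 1/5) · (1 − 1/13)
       = 54925 · 48/65 = 40560.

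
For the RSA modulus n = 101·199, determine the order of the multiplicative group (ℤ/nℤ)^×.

19800

φ(n) = (p − 1)(q − 1) = (101−1)(199−1) = 100·198 = 19800.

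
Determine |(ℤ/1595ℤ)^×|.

1120

Prime factorization: 1595 = 5 · 11 · 29.
φ(1595) = 1595 · (1 − 1/5) · (1 − 1/11) · (1 − 1/29)
       = 1595 · 1120/1595 = 1120.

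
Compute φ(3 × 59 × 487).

56376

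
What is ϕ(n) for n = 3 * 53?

104

φ(159) = 159 · (1 − 1/3) · (1 − 1/53)
       = 159 · 104/159 = 104.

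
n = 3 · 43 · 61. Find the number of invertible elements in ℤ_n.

5040

φ(7869) = 7869 · (1 − 1/3) · (1 − 1/43) · (1 − 1/61)
       = 7869 · 5040/7869 = 5040.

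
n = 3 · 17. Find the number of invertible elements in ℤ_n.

32

φ(51) = 51 · (1 − 1/3) · (1 − 1/17)
       = 51 · 32/51 = 32.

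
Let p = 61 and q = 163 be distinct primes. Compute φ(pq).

9720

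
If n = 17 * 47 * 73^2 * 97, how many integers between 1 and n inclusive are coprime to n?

371367936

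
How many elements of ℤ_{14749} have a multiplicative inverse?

12348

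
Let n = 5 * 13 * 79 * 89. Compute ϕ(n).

φ(5) = 5 − 1 = 4.
φ(13) = 13 − 1 = 12.
φ(79) = 79 − 1 = 78.
φ(89) = 89 − 1 = 88.
Multiply: 4 · 12 · 78 · 88 = 329472.

329472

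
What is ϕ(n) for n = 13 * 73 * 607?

φ(13) = 13 − 1 = 12.
φ(73) = 73 − 1 = 72.
φ(607) = 607 − 1 = 606.
φ(576043) = 12 × 72 × 606 = 523584.

523584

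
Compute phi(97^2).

φ(97^2) = 97^2 − 97^1 = 9409 − 97 = 9312.

9312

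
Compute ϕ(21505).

21505 = 5 · 11 · 17 · 23.
φ(5) = 5 − 1 = 4.
φ(11) = 11 − 1 = 10.
φ(17) = 17 − 1 = 16.
φ(23) = 23 − 1 = 22.
Multiply: 4 · 10 · 16 · 22 = 14080.

14080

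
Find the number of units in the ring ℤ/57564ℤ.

Prime factorization: 57564 = 2^2 · 3^3 · 13 · 41.
φ(57564) = 57564 · (1 − 1/2) · (1 − 1/3) · (1 − 1/13) · (1 − 1/41)
       = 57564 · 960/3198 = 17280.

17280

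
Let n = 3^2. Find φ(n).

φ(3^2) = 3^1·(3−1) = 3·2 = 6.

6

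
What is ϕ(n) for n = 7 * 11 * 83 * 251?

1230000

φ(1604141) = 1604141 · (1 − 1/7) · (1 − 1/11) · (1 − 1/83) · (1 − 1/251)
       = 1604141 · 1230000/1604141 = 1230000.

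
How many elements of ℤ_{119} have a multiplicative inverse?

Prime factorization: 119 = 7 · 17.
φ(7) = 7 − 1 = 6.
φ(17) = 17 − 1 = 16.
φ(119) = 6 × 16 = 96.

96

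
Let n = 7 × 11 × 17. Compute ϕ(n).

960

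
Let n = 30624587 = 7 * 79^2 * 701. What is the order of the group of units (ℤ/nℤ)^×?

25880400

φ(30624587) = 30624587 · (1 − 1/7) · (1 − 1/79) · (1 − 1/701)
       = 30624587 · 327600/387653 = 25880400.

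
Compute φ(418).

First factor: 418 = 2 · 11 · 19.
φ(2) = 2 − 1 = 1.
φ(11) = 11 − 1 = 10.
φ(19) = 19 − 1 = 18.
φ(418) = 1 × 10 × 18 = 180.

180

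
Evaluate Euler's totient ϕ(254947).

194040

Prime factorization: 254947 = 7**2 · 11**2 · 43.
φ(254947) = 254947 · (1 − 1/7) · (1 − 1/11) · (1 − 1/43)
       = 254947 · 2520/3311 = 194040.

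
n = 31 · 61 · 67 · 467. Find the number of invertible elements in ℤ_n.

φ(59167499) = 59167499 · (1 − 1/31) · (1 − 1/61) · (1 − 1/67) · (1 − 1/467)
       = 59167499 · 55360800/59167499 = 55360800.

55360800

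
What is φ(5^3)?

φ(125) = 125 · (1 − 1/5)
       = 125 · 4/5 = 100.

100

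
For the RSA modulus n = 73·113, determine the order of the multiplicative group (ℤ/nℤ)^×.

8064

For distinct primes, φ(pq) = (p−1)(q−1) = 72 × 112 = 8064.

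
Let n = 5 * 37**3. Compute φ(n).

197136

φ(5) = 5 − 1 = 4.
φ(37^3) = 37^3 − 37^2 = 50653 − 1369 = 49284.
Multiply: 4 · 49284 = 197136.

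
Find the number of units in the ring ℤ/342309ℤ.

193600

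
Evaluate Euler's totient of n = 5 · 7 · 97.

φ(5) = 5 − 1 = 4.
φ(7) = 7 − 1 = 6.
φ(97) = 97 − 1 = 96.
Since φ is multiplicative, φ(3395) = 4 · 6 · 96 = 2304.

2304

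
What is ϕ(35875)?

24000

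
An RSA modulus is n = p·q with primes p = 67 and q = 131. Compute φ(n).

For distinct primes, φ(pq) = (p−1)(q−1) = 66 × 130 = 8580.

8580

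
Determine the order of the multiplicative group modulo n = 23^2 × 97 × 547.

φ(23^2) = 23^1·(23−1) = 23·22 = 506.
φ(97) = 97 − 1 = 96.
φ(547) = 547 − 1 = 546.
Since φ is multiplicative, φ(28068211) = 506 · 96 · 546 = 26522496.

26522496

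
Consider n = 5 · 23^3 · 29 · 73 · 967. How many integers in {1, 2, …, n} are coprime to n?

90657971712

φ(124537701065) = 124537701065 · (1 − 1/5) · (1 − 1/23) · (1 − 1/29) · (1 − 1/73) · (1 − 1/967)
       = 124537701065 · 171376128/235420985 = 90657971712.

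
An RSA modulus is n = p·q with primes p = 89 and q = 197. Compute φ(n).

φ(pq) = (p−1)(q−1) = 88 · 196 = 17248.

17248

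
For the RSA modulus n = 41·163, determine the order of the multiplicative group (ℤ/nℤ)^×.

6480

φ(41) = 41 − 1 = 40.
φ(163) = 163 − 1 = 162.
Multiply: 40 · 162 = 6480.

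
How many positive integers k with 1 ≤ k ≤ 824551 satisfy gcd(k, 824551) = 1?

Factor 824551: 824551 = 7 · 13**2 · 17 · 41.
φ(7) = 7 − 1 = 6.
φ(13^2) = 13^1·(13−1) = 13·12 = 156.
φ(17) = 17 − 1 = 16.
φ(41) = 41 − 1 = 40.
Multiply: 6 · 156 · 16 · 40 = 599040.

599040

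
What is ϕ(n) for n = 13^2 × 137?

21216

φ(23153) = 23153 · (1 − 1/13) · (1 − 1/137)
       = 23153 · 1632/1781 = 21216.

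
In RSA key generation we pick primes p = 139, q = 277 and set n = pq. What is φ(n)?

38088

For distinct primes, φ(pq) = (p−1)(q−1) = 138 × 276 = 38088.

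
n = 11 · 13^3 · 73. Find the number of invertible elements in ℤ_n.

1460160

φ(1764191) = 1764191 · (1 − 1/11) · (1 − 1/13) · (1 − 1/73)
       = 1764191 · 8640/10439 = 1460160.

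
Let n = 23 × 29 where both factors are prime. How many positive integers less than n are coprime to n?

φ(667) = 667 · (1 − 1/23) · (1 − 1/29)
       = 667 · 616/667 = 616.

616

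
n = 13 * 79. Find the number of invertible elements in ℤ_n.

936

φ(13) = 13 − 1 = 12.
φ(79) = 79 − 1 = 78.
Multiply: 12 · 78 = 936.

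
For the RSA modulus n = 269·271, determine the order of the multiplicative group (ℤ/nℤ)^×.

φ(72899) = 72899 · (1 − 1/269) · (1 − 1/271)
       = 72899 · 72360/72899 = 72360.

72360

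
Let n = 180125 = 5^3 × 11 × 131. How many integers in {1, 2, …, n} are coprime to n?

130000

φ(5^3) = 5^2·(5−1) = 25·4 = 100.
φ(11) = 11 − 1 = 10.
φ(131) = 131 − 1 = 130.
φ(180125) = 100 × 10 × 130 = 130000.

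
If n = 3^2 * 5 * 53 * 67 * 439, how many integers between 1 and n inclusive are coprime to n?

36077184

φ(70150005) = 70150005 · (1 − 1/3) · (1 − 1/5) · (1 − 1/53) · (1 − 1/67) · (1 − 1/439)
       = 70150005 · 12025728/23383335 = 36077184.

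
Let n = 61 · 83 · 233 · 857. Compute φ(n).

977072640

φ(61) = 61 − 1 = 60.
φ(83) = 83 − 1 = 82.
φ(233) = 233 − 1 = 232.
φ(857) = 857 − 1 = 856.
φ(1010984903) = 60 × 82 × 232 × 856 = 977072640.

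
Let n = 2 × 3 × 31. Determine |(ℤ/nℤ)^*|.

60

φ(186) = 186 · (1 − 1/2) · (1 − 1/3) · (1 − 1/31)
       = 186 · 60/186 = 60.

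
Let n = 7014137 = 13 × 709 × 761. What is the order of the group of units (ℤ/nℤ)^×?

6456960

φ(13) = 13 − 1 = 12.
φ(709) = 709 − 1 = 708.
φ(761) = 761 − 1 = 760.
Since φ is multiplicative, φ(7014137) = 12 · 708 · 760 = 6456960.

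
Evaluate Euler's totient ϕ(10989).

6480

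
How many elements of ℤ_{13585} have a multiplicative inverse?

8640

First factor: 13585 = 5 * 11 * 13 * 19.
φ(5) = 5 − 1 = 4.
φ(11) = 11 − 1 = 10.
φ(13) = 13 − 1 = 12.
φ(19) = 19 − 1 = 18.
Since φ is multiplicative, φ(13585) = 4 · 10 · 12 · 18 = 8640.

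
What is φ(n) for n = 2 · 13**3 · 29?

56784

φ(2) = 2 − 1 = 1.
φ(13^3) = 13^2·(13−1) = 169·12 = 2028.
φ(29) = 29 − 1 = 28.
φ(127426) = 1 × 2028 × 28 = 56784.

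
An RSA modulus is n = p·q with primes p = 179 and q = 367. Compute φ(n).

φ(65693) = 65693 · (1 − 1/179) · (1 − 1/367)
       = 65693 · 65148/65693 = 65148.

65148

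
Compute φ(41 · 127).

5040

φ(5207) = 5207 · (1 − 1/41) · (1 − 1/127)
       = 5207 · 5040/5207 = 5040.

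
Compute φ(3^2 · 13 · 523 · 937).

φ(3^2) = 3^2 − 3^1 = 9 − 3 = 6.
φ(13) = 13 − 1 = 12.
φ(523) = 523 − 1 = 522.
φ(937) = 937 − 1 = 936.
φ(57335967) = 6 × 12 × 522 × 936 = 35178624.

35178624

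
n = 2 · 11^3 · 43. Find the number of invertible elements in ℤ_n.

50820

φ(114466) = 114466 · (1 − 1/2) · (1 − 1/11) · (1 − 1/43)
       = 114466 · 420/946 = 50820.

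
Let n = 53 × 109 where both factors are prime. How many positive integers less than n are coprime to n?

φ(n) = (p − 1)(q − 1) = (53−1)(109−1) = 52·108 = 5616.

5616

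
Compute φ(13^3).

φ(2197) = 2197 · (1 − 1/13)
       = 2197 · 12/13 = 2028.

2028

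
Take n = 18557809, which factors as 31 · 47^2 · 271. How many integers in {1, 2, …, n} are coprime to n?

17512200

φ(31) = 31 − 1 = 30.
φ(47^2) = 47^1·(47−1) = 47·46 = 2162.
φ(271) = 271 − 1 = 270.
Since φ is multiplicative, φ(18557809) = 30 · 2162 · 270 = 17512200.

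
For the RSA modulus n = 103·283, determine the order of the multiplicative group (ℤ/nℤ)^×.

28764

φ(29149) = 29149 · (1 − 1/103) · (1 − 1/283)
       = 29149 · 28764/29149 = 28764.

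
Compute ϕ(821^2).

φ(674041) = 674041 · (1 − 1/821)
       = 674041 · 820/821 = 673220.

673220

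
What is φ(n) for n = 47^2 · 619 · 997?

1330771536

φ(1363268887) = 1363268887 · (1 − 1/47) · (1 − 1/619) · (1 − 1/997)
       = 1363268887 · 28314288/29005721 = 1330771536.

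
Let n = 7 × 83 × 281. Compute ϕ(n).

137760

φ(163261) = 163261 · (1 − 1/7) · (1 − 1/83) · (1 − 1/281)
       = 163261 · 137760/163261 = 137760.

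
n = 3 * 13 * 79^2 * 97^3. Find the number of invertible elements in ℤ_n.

133581906432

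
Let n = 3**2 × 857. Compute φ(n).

5136

φ(7713) = 7713 · (1 − 1/3) · (1 − 1/857)
       = 7713 · 1712/2571 = 5136.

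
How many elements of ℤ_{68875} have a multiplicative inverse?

First factor: 68875 = 5**3 * 19 * 29.
φ(68875) = 68875 · (1 − 1/5) · (1 − 1/19) · (1 − 1/29)
       = 68875 · 2016/2755 = 50400.

50400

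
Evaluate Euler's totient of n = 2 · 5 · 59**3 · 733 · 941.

φ(1416607813870) = 1416607813870 · (1 − 1/2) · (1 − 1/5) · (1 − 1/59) · (1 − 1/733) · (1 − 1/941)
       = 1416607813870 · 159634560/406954270 = 555687903360.

555687903360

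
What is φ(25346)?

11088

Prime factorization: 25346 = 2 × 19 × 23 × 29.
φ(2) = 2 − 1 = 1.
φ(19) = 19 − 1 = 18.
φ(23) = 23 − 1 = 22.
φ(29) = 29 − 1 = 28.
Since φ is multiplicative, φ(25346) = 1 · 18 · 22 · 28 = 11088.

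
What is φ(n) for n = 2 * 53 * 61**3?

φ(24059986) = 24059986 · (1 − 1/2) · (1 − 1/53) · (1 − 1/61)
       = 24059986 · 3120/6466 = 11609520.

11609520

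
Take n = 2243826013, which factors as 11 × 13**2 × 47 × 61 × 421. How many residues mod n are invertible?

φ(2243826013) = 2243826013 · (1 − 1/11) · (1 − 1/13) · (1 − 1/47) · (1 − 1/61) · (1 − 1/421)
       = 2243826013 · 139104000/172602001 = 1808352000.

1808352000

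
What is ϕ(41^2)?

φ(1681) = 1681 · (1 − 1/41)
       = 1681 · 40/41 = 1640.

1640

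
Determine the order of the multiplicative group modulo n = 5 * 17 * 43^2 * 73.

8322048

φ(5) = 5 − 1 = 4.
φ(17) = 17 − 1 = 16.
φ(43^2) = 43^2 − 43^1 = 1849 − 43 = 1806.
φ(73) = 73 − 1 = 72.
Multiply: 4 · 16 · 1806 · 72 = 8322048.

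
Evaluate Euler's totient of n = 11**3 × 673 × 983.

798483840

φ(11^3) = 11^2·(11−1) = 121·10 = 1210.
φ(673) = 673 − 1 = 672.
φ(983) = 983 − 1 = 982.
Since φ is multiplicative, φ(880535029) = 1210 · 672 · 982 = 798483840.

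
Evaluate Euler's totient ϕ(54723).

54723 = 3 × 17 × 29 × 37.
φ(3) = 3 − 1 = 2.
φ(17) = 17 − 1 = 16.
φ(29) = 29 − 1 = 28.
φ(37) = 37 − 1 = 36.
Since φ is multiplicative, φ(54723) = 2 · 16 · 28 · 36 = 32256.

32256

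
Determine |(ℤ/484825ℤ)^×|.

336000

484825 = 5**2 · 11 · 41 · 43.
φ(5^2) = 5^2 − 5^1 = 25 − 5 = 20.
φ(11) = 11 − 1 = 10.
φ(41) = 41 − 1 = 40.
φ(43) = 43 − 1 = 42.
Since φ is multiplicative, φ(484825) = 20 · 10 · 40 · 42 = 336000.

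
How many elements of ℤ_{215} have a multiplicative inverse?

First factor: 215 = 5 × 43.
φ(5) = 5 − 1 = 4.
φ(43) = 43 − 1 = 42.
φ(215) = 4 × 42 = 168.

168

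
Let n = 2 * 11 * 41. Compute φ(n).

400

φ(2) = 2 − 1 = 1.
φ(11) = 11 − 1 = 10.
φ(41) = 41 − 1 = 40.
Multiply: 1 · 10 · 40 = 400.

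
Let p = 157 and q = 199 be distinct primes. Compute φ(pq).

φ(pq) = (p−1)(q−1) = 156 · 198 = 30888.

30888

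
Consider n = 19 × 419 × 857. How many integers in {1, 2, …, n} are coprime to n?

φ(19) = 19 − 1 = 18.
φ(419) = 419 − 1 = 418.
φ(857) = 857 − 1 = 856.
Since φ is multiplicative, φ(6822577) = 18 · 418 · 856 = 6440544.

6440544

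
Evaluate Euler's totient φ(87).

56

Factor 87: 87 = 3 × 29.
φ(87) = 87 · (1 − 1/3) · (1 − 1/29)
       = 87 · 56/87 = 56.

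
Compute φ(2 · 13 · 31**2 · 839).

9352080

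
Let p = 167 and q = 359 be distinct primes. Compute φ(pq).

φ(n) = (p − 1)(q − 1) = (167−1)(359−1) = 166·358 = 59428.

59428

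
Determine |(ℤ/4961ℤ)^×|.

4400

Factor 4961: 4961 = 11^2 · 41.
φ(11^2) = 11^1·(11−1) = 11·10 = 110.
φ(41) = 41 − 1 = 40.
φ(4961) = 110 × 40 = 4400.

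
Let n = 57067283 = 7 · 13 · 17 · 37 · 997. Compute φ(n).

φ(57067283) = 57067283 · (1 − 1/7) · (1 − 1/13) · (1 − 1/17) · (1 − 1/37) · (1 − 1/997)
       = 57067283 · 41306112/57067283 = 41306112.

41306112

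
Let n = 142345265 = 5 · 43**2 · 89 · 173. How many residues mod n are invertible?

109342464

φ(142345265) = 142345265 · (1 − 1/5) · (1 − 1/43) · (1 − 1/89) · (1 − 1/173)
       = 142345265 · 2542848/3310355 = 109342464.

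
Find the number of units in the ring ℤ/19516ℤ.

7680

First factor: 19516 = 2^2 · 7 · 17 · 41.
φ(19516) = 19516 · (1 − 1/2) · (1 − 1/7) · (1 − 1/17) · (1 − 1/41)
       = 19516 · 3840/9758 = 7680.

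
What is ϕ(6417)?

Factor 6417: 6417 = 3^2 · 23 · 31.
φ(3^2) = 3^1·(3−1) = 3·2 = 6.
φ(23) = 23 − 1 = 22.
φ(31) = 31 − 1 = 30.
Since φ is multiplicative, φ(6417) = 6 · 22 · 30 = 3960.

3960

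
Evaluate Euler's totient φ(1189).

1120

Factor 1189: 1189 = 29 * 41.
φ(29) = 29 − 1 = 28.
φ(41) = 41 − 1 = 40.
Since φ is multiplicative, φ(1189) = 28 · 40 = 1120.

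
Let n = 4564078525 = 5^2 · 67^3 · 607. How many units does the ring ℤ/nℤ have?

3590840880

φ(4564078525) = 4564078525 · (1 − 1/5) · (1 − 1/67) · (1 − 1/607)
       = 4564078525 · 159984/203345 = 3590840880.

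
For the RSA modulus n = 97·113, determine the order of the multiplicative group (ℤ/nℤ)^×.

10752

φ(97) = 97 − 1 = 96.
φ(113) = 113 − 1 = 112.
Multiply: 96 · 112 = 10752.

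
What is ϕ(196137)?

First factor: 196137 = 3**2 · 19 · 31 · 37.
φ(196137) = 196137 · (1 − 1/3) · (1 − 1/19) · (1 − 1/31) · (1 − 1/37)
       = 196137 · 38880/65379 = 116640.

116640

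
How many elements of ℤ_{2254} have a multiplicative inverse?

924

Prime factorization: 2254 = 2 · 7**2 · 23.
φ(2) = 2 − 1 = 1.
φ(7^2) = 7^1·(7−1) = 7·6 = 42.
φ(23) = 23 − 1 = 22.
φ(2254) = 1 × 42 × 22 = 924.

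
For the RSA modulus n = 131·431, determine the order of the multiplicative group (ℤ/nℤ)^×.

55900

φ(56461) = 56461 · (1 − 1/131) · (1 − 1/431)
       = 56461 · 55900/56461 = 55900.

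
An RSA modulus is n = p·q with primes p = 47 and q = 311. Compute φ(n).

φ(14617) = 14617 · (1 − 1/47) · (1 − 1/311)
       = 14617 · 14260/14617 = 14260.

14260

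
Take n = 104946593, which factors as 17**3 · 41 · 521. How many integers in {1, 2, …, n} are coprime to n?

φ(104946593) = 104946593 · (1 − 1/17) · (1 − 1/41) · (1 − 1/521)
       = 104946593 · 332800/363137 = 96179200.

96179200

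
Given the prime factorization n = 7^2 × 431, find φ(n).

φ(7^2) = 7^2 − 7^1 = 49 − 7 = 42.
φ(431) = 431 − 1 = 430.
φ(21119) = 42 × 430 = 18060.

18060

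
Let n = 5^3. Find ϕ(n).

φ(5^3) = 5^2·(5−1) = 25·4 = 100.

100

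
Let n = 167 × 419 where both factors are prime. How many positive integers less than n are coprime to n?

69388

φ(pq) = (p−1)(q−1) = 166 · 418 = 69388.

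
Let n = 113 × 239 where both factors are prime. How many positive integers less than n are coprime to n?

φ(pq) = (p−1)(q−1) = 112 · 238 = 26656.

26656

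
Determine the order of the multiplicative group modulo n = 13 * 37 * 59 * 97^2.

233321472

φ(267018011) = 267018011 · (1 − 1/13) · (1 − 1/37) · (1 − 1/59) · (1 − 1/97)
       = 267018011 · 2405376/2752763 = 233321472.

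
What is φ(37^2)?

φ(1369) = 1369 · (1 − 1/37)
       = 1369 · 36/37 = 1332.

1332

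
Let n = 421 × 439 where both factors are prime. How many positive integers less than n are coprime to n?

183960

φ(n) = (p − 1)(q − 1) = (421−1)(439−1) = 420·438 = 183960.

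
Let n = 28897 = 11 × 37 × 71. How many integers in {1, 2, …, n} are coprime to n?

25200

φ(28897) = 28897 · (1 − 1/11) · (1 − 1/37) · (1 − 1/71)
       = 28897 · 25200/28897 = 25200.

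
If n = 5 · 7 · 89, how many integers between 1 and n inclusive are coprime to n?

φ(3115) = 3115 · (1 − 1/5) · (1 − 1/7) · (1 − 1/89)
       = 3115 · 2112/3115 = 2112.

2112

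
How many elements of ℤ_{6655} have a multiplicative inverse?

4840

6655 = 5 · 11**3.
φ(6655) = 6655 · (1 − 1/5) · (1 − 1/11)
       = 6655 · 40/55 = 4840.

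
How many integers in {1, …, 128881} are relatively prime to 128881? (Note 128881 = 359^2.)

φ(359^2) = 359^2 − 359^1 = 128881 − 359 = 128522.

128522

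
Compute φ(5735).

Prime factorization: 5735 = 5 × 31 × 37.
φ(5735) = 5735 · (1 − 1/5) · (1 − 1/31) · (1 − 1/37)
       = 5735 · 4320/5735 = 4320.

4320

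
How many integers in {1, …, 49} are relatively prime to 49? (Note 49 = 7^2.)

φ(49) = 49 · (1 − 1/7)
       = 49 · 6/7 = 42.

42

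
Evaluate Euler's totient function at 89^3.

697048

φ(89^3) = 89^3 − 89^2 = 704969 − 7921 = 697048.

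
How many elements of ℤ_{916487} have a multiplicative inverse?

Factor 916487: 916487 = 11 · 13**2 · 17 · 29.
φ(11) = 11 − 1 = 10.
φ(13^2) = 13^1·(13−1) = 13·12 = 156.
φ(17) = 17 − 1 = 16.
φ(29) = 29 − 1 = 28.
Multiply: 10 · 156 · 16 · 28 = 698880.

698880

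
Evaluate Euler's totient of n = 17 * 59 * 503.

φ(17) = 17 − 1 = 16.
φ(59) = 59 − 1 = 58.
φ(503) = 503 − 1 = 502.
Since φ is multiplicative, φ(504509) = 16 · 58 · 502 = 465856.

465856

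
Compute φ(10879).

Factor 10879: 10879 = 11 * 23 * 43.
φ(10879) = 10879 · (1 − 1/11) · (1 − 1/23) · (1 − 1/43)
       = 10879 · 9240/10879 = 9240.

9240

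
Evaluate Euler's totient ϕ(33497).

33497 = 19 × 41 × 43.
φ(19) = 19 − 1 = 18.
φ(41) = 41 − 1 = 40.
φ(43) = 43 − 1 = 42.
Since φ is multiplicative, φ(33497) = 18 · 40 · 42 = 30240.

30240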